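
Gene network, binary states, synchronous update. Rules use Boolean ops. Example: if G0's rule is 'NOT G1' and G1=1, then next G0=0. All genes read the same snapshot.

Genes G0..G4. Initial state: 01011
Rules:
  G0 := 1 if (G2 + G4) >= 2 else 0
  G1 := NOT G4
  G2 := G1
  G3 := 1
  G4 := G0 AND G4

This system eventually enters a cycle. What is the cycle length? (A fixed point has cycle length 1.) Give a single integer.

Step 0: 01011
Step 1: G0=(0+1>=2)=0 G1=NOT G4=NOT 1=0 G2=G1=1 G3=1(const) G4=G0&G4=0&1=0 -> 00110
Step 2: G0=(1+0>=2)=0 G1=NOT G4=NOT 0=1 G2=G1=0 G3=1(const) G4=G0&G4=0&0=0 -> 01010
Step 3: G0=(0+0>=2)=0 G1=NOT G4=NOT 0=1 G2=G1=1 G3=1(const) G4=G0&G4=0&0=0 -> 01110
Step 4: G0=(1+0>=2)=0 G1=NOT G4=NOT 0=1 G2=G1=1 G3=1(const) G4=G0&G4=0&0=0 -> 01110
State from step 4 equals state from step 3 -> cycle length 1

Answer: 1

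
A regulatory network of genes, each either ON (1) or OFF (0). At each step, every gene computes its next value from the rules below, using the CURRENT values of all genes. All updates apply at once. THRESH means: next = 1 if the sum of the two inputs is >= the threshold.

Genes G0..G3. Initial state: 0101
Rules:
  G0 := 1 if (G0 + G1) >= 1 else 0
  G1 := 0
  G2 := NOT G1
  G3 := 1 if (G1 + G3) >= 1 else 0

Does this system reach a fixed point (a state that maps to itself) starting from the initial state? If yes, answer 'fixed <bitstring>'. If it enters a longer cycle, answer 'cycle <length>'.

Answer: fixed 1011

Derivation:
Step 0: 0101
Step 1: G0=(0+1>=1)=1 G1=0(const) G2=NOT G1=NOT 1=0 G3=(1+1>=1)=1 -> 1001
Step 2: G0=(1+0>=1)=1 G1=0(const) G2=NOT G1=NOT 0=1 G3=(0+1>=1)=1 -> 1011
Step 3: G0=(1+0>=1)=1 G1=0(const) G2=NOT G1=NOT 0=1 G3=(0+1>=1)=1 -> 1011
Fixed point reached at step 2: 1011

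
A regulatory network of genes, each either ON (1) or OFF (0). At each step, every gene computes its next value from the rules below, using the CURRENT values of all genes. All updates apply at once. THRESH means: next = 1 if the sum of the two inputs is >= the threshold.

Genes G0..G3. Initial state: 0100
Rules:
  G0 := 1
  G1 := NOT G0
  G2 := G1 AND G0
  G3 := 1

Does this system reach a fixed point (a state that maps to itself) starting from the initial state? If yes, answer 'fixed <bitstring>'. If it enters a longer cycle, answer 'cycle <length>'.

Answer: fixed 1001

Derivation:
Step 0: 0100
Step 1: G0=1(const) G1=NOT G0=NOT 0=1 G2=G1&G0=1&0=0 G3=1(const) -> 1101
Step 2: G0=1(const) G1=NOT G0=NOT 1=0 G2=G1&G0=1&1=1 G3=1(const) -> 1011
Step 3: G0=1(const) G1=NOT G0=NOT 1=0 G2=G1&G0=0&1=0 G3=1(const) -> 1001
Step 4: G0=1(const) G1=NOT G0=NOT 1=0 G2=G1&G0=0&1=0 G3=1(const) -> 1001
Fixed point reached at step 3: 1001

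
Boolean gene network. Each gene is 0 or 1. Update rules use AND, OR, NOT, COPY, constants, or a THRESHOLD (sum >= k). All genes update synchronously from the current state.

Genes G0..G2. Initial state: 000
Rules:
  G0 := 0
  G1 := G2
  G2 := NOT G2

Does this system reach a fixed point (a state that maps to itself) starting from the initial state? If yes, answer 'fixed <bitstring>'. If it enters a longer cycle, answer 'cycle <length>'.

Answer: cycle 2

Derivation:
Step 0: 000
Step 1: G0=0(const) G1=G2=0 G2=NOT G2=NOT 0=1 -> 001
Step 2: G0=0(const) G1=G2=1 G2=NOT G2=NOT 1=0 -> 010
Step 3: G0=0(const) G1=G2=0 G2=NOT G2=NOT 0=1 -> 001
Cycle of length 2 starting at step 1 -> no fixed point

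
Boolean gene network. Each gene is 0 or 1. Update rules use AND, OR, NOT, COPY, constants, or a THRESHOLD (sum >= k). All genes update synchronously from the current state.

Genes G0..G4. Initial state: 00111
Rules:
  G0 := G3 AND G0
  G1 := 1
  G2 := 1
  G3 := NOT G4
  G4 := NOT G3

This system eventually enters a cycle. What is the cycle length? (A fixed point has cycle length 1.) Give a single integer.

Answer: 2

Derivation:
Step 0: 00111
Step 1: G0=G3&G0=1&0=0 G1=1(const) G2=1(const) G3=NOT G4=NOT 1=0 G4=NOT G3=NOT 1=0 -> 01100
Step 2: G0=G3&G0=0&0=0 G1=1(const) G2=1(const) G3=NOT G4=NOT 0=1 G4=NOT G3=NOT 0=1 -> 01111
Step 3: G0=G3&G0=1&0=0 G1=1(const) G2=1(const) G3=NOT G4=NOT 1=0 G4=NOT G3=NOT 1=0 -> 01100
State from step 3 equals state from step 1 -> cycle length 2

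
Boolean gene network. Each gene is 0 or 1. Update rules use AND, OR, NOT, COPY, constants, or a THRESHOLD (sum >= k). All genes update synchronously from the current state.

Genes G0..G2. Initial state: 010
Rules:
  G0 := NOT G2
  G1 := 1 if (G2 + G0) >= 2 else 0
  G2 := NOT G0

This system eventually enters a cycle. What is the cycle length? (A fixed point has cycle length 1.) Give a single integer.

Answer: 2

Derivation:
Step 0: 010
Step 1: G0=NOT G2=NOT 0=1 G1=(0+0>=2)=0 G2=NOT G0=NOT 0=1 -> 101
Step 2: G0=NOT G2=NOT 1=0 G1=(1+1>=2)=1 G2=NOT G0=NOT 1=0 -> 010
State from step 2 equals state from step 0 -> cycle length 2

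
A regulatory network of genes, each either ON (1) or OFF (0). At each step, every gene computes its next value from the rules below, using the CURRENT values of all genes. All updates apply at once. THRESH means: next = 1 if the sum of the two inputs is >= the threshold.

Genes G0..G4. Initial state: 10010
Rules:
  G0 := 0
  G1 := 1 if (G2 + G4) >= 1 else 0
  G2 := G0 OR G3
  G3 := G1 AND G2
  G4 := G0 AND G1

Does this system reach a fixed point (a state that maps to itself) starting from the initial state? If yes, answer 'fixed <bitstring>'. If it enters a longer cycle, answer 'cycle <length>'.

Answer: fixed 00000

Derivation:
Step 0: 10010
Step 1: G0=0(const) G1=(0+0>=1)=0 G2=G0|G3=1|1=1 G3=G1&G2=0&0=0 G4=G0&G1=1&0=0 -> 00100
Step 2: G0=0(const) G1=(1+0>=1)=1 G2=G0|G3=0|0=0 G3=G1&G2=0&1=0 G4=G0&G1=0&0=0 -> 01000
Step 3: G0=0(const) G1=(0+0>=1)=0 G2=G0|G3=0|0=0 G3=G1&G2=1&0=0 G4=G0&G1=0&1=0 -> 00000
Step 4: G0=0(const) G1=(0+0>=1)=0 G2=G0|G3=0|0=0 G3=G1&G2=0&0=0 G4=G0&G1=0&0=0 -> 00000
Fixed point reached at step 3: 00000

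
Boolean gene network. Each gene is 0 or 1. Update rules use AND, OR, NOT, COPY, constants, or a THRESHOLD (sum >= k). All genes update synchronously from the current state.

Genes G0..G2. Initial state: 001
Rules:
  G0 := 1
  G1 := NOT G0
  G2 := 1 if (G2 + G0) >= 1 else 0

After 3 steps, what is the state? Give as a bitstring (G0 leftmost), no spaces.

Step 1: G0=1(const) G1=NOT G0=NOT 0=1 G2=(1+0>=1)=1 -> 111
Step 2: G0=1(const) G1=NOT G0=NOT 1=0 G2=(1+1>=1)=1 -> 101
Step 3: G0=1(const) G1=NOT G0=NOT 1=0 G2=(1+1>=1)=1 -> 101

101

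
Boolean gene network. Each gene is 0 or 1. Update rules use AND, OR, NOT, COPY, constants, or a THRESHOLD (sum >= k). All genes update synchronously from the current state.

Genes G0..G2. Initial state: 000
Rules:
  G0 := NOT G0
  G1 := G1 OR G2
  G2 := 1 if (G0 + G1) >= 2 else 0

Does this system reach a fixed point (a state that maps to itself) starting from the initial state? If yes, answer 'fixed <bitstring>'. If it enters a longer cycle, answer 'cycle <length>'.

Step 0: 000
Step 1: G0=NOT G0=NOT 0=1 G1=G1|G2=0|0=0 G2=(0+0>=2)=0 -> 100
Step 2: G0=NOT G0=NOT 1=0 G1=G1|G2=0|0=0 G2=(1+0>=2)=0 -> 000
Cycle of length 2 starting at step 0 -> no fixed point

Answer: cycle 2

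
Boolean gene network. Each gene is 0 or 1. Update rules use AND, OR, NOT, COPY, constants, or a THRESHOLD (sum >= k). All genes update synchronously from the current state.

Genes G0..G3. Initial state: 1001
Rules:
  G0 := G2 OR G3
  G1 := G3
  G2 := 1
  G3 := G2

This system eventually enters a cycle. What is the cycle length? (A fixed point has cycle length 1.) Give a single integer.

Step 0: 1001
Step 1: G0=G2|G3=0|1=1 G1=G3=1 G2=1(const) G3=G2=0 -> 1110
Step 2: G0=G2|G3=1|0=1 G1=G3=0 G2=1(const) G3=G2=1 -> 1011
Step 3: G0=G2|G3=1|1=1 G1=G3=1 G2=1(const) G3=G2=1 -> 1111
Step 4: G0=G2|G3=1|1=1 G1=G3=1 G2=1(const) G3=G2=1 -> 1111
State from step 4 equals state from step 3 -> cycle length 1

Answer: 1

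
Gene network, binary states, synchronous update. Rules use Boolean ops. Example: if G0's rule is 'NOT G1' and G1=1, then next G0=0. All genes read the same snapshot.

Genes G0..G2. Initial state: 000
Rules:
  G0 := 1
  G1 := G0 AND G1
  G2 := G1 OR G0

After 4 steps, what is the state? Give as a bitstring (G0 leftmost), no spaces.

Step 1: G0=1(const) G1=G0&G1=0&0=0 G2=G1|G0=0|0=0 -> 100
Step 2: G0=1(const) G1=G0&G1=1&0=0 G2=G1|G0=0|1=1 -> 101
Step 3: G0=1(const) G1=G0&G1=1&0=0 G2=G1|G0=0|1=1 -> 101
Step 4: G0=1(const) G1=G0&G1=1&0=0 G2=G1|G0=0|1=1 -> 101

101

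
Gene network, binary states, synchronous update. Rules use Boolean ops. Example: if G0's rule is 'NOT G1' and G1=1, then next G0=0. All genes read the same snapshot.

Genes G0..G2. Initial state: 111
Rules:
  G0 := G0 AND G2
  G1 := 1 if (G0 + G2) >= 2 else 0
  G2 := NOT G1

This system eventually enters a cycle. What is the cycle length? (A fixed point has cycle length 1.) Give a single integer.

Step 0: 111
Step 1: G0=G0&G2=1&1=1 G1=(1+1>=2)=1 G2=NOT G1=NOT 1=0 -> 110
Step 2: G0=G0&G2=1&0=0 G1=(1+0>=2)=0 G2=NOT G1=NOT 1=0 -> 000
Step 3: G0=G0&G2=0&0=0 G1=(0+0>=2)=0 G2=NOT G1=NOT 0=1 -> 001
Step 4: G0=G0&G2=0&1=0 G1=(0+1>=2)=0 G2=NOT G1=NOT 0=1 -> 001
State from step 4 equals state from step 3 -> cycle length 1

Answer: 1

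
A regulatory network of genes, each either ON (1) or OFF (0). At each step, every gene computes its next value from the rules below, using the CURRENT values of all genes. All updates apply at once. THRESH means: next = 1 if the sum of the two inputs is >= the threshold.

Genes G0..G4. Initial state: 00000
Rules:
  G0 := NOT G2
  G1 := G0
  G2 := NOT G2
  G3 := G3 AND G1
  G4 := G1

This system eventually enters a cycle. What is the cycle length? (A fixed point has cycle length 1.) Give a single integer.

Answer: 2

Derivation:
Step 0: 00000
Step 1: G0=NOT G2=NOT 0=1 G1=G0=0 G2=NOT G2=NOT 0=1 G3=G3&G1=0&0=0 G4=G1=0 -> 10100
Step 2: G0=NOT G2=NOT 1=0 G1=G0=1 G2=NOT G2=NOT 1=0 G3=G3&G1=0&0=0 G4=G1=0 -> 01000
Step 3: G0=NOT G2=NOT 0=1 G1=G0=0 G2=NOT G2=NOT 0=1 G3=G3&G1=0&1=0 G4=G1=1 -> 10101
Step 4: G0=NOT G2=NOT 1=0 G1=G0=1 G2=NOT G2=NOT 1=0 G3=G3&G1=0&0=0 G4=G1=0 -> 01000
State from step 4 equals state from step 2 -> cycle length 2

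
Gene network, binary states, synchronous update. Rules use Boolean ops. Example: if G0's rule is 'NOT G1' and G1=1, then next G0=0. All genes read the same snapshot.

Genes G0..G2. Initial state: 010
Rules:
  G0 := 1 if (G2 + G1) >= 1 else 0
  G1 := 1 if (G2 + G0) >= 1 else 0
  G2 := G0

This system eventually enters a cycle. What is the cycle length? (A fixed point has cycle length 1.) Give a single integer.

Step 0: 010
Step 1: G0=(0+1>=1)=1 G1=(0+0>=1)=0 G2=G0=0 -> 100
Step 2: G0=(0+0>=1)=0 G1=(0+1>=1)=1 G2=G0=1 -> 011
Step 3: G0=(1+1>=1)=1 G1=(1+0>=1)=1 G2=G0=0 -> 110
Step 4: G0=(0+1>=1)=1 G1=(0+1>=1)=1 G2=G0=1 -> 111
Step 5: G0=(1+1>=1)=1 G1=(1+1>=1)=1 G2=G0=1 -> 111
State from step 5 equals state from step 4 -> cycle length 1

Answer: 1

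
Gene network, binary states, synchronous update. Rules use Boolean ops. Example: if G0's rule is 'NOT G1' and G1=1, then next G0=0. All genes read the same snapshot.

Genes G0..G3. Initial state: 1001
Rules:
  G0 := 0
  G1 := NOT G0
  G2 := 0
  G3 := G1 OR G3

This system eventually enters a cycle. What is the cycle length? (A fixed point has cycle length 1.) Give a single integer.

Step 0: 1001
Step 1: G0=0(const) G1=NOT G0=NOT 1=0 G2=0(const) G3=G1|G3=0|1=1 -> 0001
Step 2: G0=0(const) G1=NOT G0=NOT 0=1 G2=0(const) G3=G1|G3=0|1=1 -> 0101
Step 3: G0=0(const) G1=NOT G0=NOT 0=1 G2=0(const) G3=G1|G3=1|1=1 -> 0101
State from step 3 equals state from step 2 -> cycle length 1

Answer: 1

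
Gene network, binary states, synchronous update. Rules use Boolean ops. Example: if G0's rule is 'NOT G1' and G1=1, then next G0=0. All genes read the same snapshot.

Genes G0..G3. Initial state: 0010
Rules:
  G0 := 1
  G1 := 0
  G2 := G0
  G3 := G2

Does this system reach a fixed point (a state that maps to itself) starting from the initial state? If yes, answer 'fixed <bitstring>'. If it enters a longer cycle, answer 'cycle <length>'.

Step 0: 0010
Step 1: G0=1(const) G1=0(const) G2=G0=0 G3=G2=1 -> 1001
Step 2: G0=1(const) G1=0(const) G2=G0=1 G3=G2=0 -> 1010
Step 3: G0=1(const) G1=0(const) G2=G0=1 G3=G2=1 -> 1011
Step 4: G0=1(const) G1=0(const) G2=G0=1 G3=G2=1 -> 1011
Fixed point reached at step 3: 1011

Answer: fixed 1011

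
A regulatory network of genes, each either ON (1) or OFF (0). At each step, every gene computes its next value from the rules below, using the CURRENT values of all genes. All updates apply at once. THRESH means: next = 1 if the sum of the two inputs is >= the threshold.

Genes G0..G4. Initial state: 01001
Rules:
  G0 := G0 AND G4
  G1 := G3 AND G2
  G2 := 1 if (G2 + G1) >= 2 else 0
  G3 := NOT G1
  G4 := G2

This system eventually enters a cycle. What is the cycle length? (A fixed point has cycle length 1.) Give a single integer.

Answer: 1

Derivation:
Step 0: 01001
Step 1: G0=G0&G4=0&1=0 G1=G3&G2=0&0=0 G2=(0+1>=2)=0 G3=NOT G1=NOT 1=0 G4=G2=0 -> 00000
Step 2: G0=G0&G4=0&0=0 G1=G3&G2=0&0=0 G2=(0+0>=2)=0 G3=NOT G1=NOT 0=1 G4=G2=0 -> 00010
Step 3: G0=G0&G4=0&0=0 G1=G3&G2=1&0=0 G2=(0+0>=2)=0 G3=NOT G1=NOT 0=1 G4=G2=0 -> 00010
State from step 3 equals state from step 2 -> cycle length 1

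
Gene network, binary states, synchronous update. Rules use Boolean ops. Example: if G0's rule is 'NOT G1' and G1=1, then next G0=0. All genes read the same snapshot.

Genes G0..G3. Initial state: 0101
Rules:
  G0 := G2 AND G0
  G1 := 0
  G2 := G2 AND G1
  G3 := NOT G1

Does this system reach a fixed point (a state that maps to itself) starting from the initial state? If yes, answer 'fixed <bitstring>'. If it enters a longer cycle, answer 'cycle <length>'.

Answer: fixed 0001

Derivation:
Step 0: 0101
Step 1: G0=G2&G0=0&0=0 G1=0(const) G2=G2&G1=0&1=0 G3=NOT G1=NOT 1=0 -> 0000
Step 2: G0=G2&G0=0&0=0 G1=0(const) G2=G2&G1=0&0=0 G3=NOT G1=NOT 0=1 -> 0001
Step 3: G0=G2&G0=0&0=0 G1=0(const) G2=G2&G1=0&0=0 G3=NOT G1=NOT 0=1 -> 0001
Fixed point reached at step 2: 0001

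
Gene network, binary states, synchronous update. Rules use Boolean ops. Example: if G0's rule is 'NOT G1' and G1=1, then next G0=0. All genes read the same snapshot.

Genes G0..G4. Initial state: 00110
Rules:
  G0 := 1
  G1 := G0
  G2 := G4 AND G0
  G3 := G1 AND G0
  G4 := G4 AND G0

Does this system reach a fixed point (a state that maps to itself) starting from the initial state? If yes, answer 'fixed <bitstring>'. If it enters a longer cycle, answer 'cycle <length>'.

Answer: fixed 11010

Derivation:
Step 0: 00110
Step 1: G0=1(const) G1=G0=0 G2=G4&G0=0&0=0 G3=G1&G0=0&0=0 G4=G4&G0=0&0=0 -> 10000
Step 2: G0=1(const) G1=G0=1 G2=G4&G0=0&1=0 G3=G1&G0=0&1=0 G4=G4&G0=0&1=0 -> 11000
Step 3: G0=1(const) G1=G0=1 G2=G4&G0=0&1=0 G3=G1&G0=1&1=1 G4=G4&G0=0&1=0 -> 11010
Step 4: G0=1(const) G1=G0=1 G2=G4&G0=0&1=0 G3=G1&G0=1&1=1 G4=G4&G0=0&1=0 -> 11010
Fixed point reached at step 3: 11010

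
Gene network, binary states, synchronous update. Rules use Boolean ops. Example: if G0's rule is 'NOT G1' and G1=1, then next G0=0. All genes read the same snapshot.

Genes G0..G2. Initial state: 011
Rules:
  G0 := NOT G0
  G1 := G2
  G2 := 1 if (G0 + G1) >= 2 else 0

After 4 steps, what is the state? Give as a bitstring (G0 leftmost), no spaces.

Step 1: G0=NOT G0=NOT 0=1 G1=G2=1 G2=(0+1>=2)=0 -> 110
Step 2: G0=NOT G0=NOT 1=0 G1=G2=0 G2=(1+1>=2)=1 -> 001
Step 3: G0=NOT G0=NOT 0=1 G1=G2=1 G2=(0+0>=2)=0 -> 110
Step 4: G0=NOT G0=NOT 1=0 G1=G2=0 G2=(1+1>=2)=1 -> 001

001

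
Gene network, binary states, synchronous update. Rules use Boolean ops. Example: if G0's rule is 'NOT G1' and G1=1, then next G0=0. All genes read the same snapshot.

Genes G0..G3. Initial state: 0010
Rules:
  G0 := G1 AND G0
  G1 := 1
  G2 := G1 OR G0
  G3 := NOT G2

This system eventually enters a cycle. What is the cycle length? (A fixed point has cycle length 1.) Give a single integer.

Answer: 1

Derivation:
Step 0: 0010
Step 1: G0=G1&G0=0&0=0 G1=1(const) G2=G1|G0=0|0=0 G3=NOT G2=NOT 1=0 -> 0100
Step 2: G0=G1&G0=1&0=0 G1=1(const) G2=G1|G0=1|0=1 G3=NOT G2=NOT 0=1 -> 0111
Step 3: G0=G1&G0=1&0=0 G1=1(const) G2=G1|G0=1|0=1 G3=NOT G2=NOT 1=0 -> 0110
Step 4: G0=G1&G0=1&0=0 G1=1(const) G2=G1|G0=1|0=1 G3=NOT G2=NOT 1=0 -> 0110
State from step 4 equals state from step 3 -> cycle length 1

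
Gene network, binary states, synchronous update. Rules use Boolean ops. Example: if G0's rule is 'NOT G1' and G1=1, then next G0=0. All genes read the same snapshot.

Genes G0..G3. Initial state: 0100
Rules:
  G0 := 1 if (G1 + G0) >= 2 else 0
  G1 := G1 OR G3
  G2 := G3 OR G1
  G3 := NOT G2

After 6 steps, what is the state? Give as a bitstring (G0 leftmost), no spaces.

Step 1: G0=(1+0>=2)=0 G1=G1|G3=1|0=1 G2=G3|G1=0|1=1 G3=NOT G2=NOT 0=1 -> 0111
Step 2: G0=(1+0>=2)=0 G1=G1|G3=1|1=1 G2=G3|G1=1|1=1 G3=NOT G2=NOT 1=0 -> 0110
Step 3: G0=(1+0>=2)=0 G1=G1|G3=1|0=1 G2=G3|G1=0|1=1 G3=NOT G2=NOT 1=0 -> 0110
Step 4: G0=(1+0>=2)=0 G1=G1|G3=1|0=1 G2=G3|G1=0|1=1 G3=NOT G2=NOT 1=0 -> 0110
Step 5: G0=(1+0>=2)=0 G1=G1|G3=1|0=1 G2=G3|G1=0|1=1 G3=NOT G2=NOT 1=0 -> 0110
Step 6: G0=(1+0>=2)=0 G1=G1|G3=1|0=1 G2=G3|G1=0|1=1 G3=NOT G2=NOT 1=0 -> 0110

0110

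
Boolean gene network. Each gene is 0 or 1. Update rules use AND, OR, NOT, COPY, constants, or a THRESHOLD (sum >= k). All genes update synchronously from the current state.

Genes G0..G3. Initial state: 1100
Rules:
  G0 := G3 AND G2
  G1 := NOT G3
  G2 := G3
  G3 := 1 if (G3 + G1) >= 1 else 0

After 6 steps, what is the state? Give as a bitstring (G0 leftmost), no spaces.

Step 1: G0=G3&G2=0&0=0 G1=NOT G3=NOT 0=1 G2=G3=0 G3=(0+1>=1)=1 -> 0101
Step 2: G0=G3&G2=1&0=0 G1=NOT G3=NOT 1=0 G2=G3=1 G3=(1+1>=1)=1 -> 0011
Step 3: G0=G3&G2=1&1=1 G1=NOT G3=NOT 1=0 G2=G3=1 G3=(1+0>=1)=1 -> 1011
Step 4: G0=G3&G2=1&1=1 G1=NOT G3=NOT 1=0 G2=G3=1 G3=(1+0>=1)=1 -> 1011
Step 5: G0=G3&G2=1&1=1 G1=NOT G3=NOT 1=0 G2=G3=1 G3=(1+0>=1)=1 -> 1011
Step 6: G0=G3&G2=1&1=1 G1=NOT G3=NOT 1=0 G2=G3=1 G3=(1+0>=1)=1 -> 1011

1011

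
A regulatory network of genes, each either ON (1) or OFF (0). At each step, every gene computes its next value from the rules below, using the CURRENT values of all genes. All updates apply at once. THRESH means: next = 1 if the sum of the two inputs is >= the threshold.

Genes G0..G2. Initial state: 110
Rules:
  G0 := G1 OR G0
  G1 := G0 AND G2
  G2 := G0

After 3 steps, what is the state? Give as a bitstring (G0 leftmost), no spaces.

Step 1: G0=G1|G0=1|1=1 G1=G0&G2=1&0=0 G2=G0=1 -> 101
Step 2: G0=G1|G0=0|1=1 G1=G0&G2=1&1=1 G2=G0=1 -> 111
Step 3: G0=G1|G0=1|1=1 G1=G0&G2=1&1=1 G2=G0=1 -> 111

111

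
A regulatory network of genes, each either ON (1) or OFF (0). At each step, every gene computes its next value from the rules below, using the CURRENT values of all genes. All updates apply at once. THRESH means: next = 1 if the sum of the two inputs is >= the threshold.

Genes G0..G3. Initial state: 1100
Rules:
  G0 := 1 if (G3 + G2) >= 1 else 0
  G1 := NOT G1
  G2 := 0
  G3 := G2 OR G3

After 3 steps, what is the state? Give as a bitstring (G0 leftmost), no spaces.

Step 1: G0=(0+0>=1)=0 G1=NOT G1=NOT 1=0 G2=0(const) G3=G2|G3=0|0=0 -> 0000
Step 2: G0=(0+0>=1)=0 G1=NOT G1=NOT 0=1 G2=0(const) G3=G2|G3=0|0=0 -> 0100
Step 3: G0=(0+0>=1)=0 G1=NOT G1=NOT 1=0 G2=0(const) G3=G2|G3=0|0=0 -> 0000

0000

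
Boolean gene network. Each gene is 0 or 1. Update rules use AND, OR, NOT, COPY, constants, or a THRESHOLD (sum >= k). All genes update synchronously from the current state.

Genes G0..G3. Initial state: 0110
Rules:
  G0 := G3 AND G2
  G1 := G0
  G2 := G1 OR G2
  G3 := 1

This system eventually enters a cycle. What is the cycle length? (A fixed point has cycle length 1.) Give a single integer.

Answer: 1

Derivation:
Step 0: 0110
Step 1: G0=G3&G2=0&1=0 G1=G0=0 G2=G1|G2=1|1=1 G3=1(const) -> 0011
Step 2: G0=G3&G2=1&1=1 G1=G0=0 G2=G1|G2=0|1=1 G3=1(const) -> 1011
Step 3: G0=G3&G2=1&1=1 G1=G0=1 G2=G1|G2=0|1=1 G3=1(const) -> 1111
Step 4: G0=G3&G2=1&1=1 G1=G0=1 G2=G1|G2=1|1=1 G3=1(const) -> 1111
State from step 4 equals state from step 3 -> cycle length 1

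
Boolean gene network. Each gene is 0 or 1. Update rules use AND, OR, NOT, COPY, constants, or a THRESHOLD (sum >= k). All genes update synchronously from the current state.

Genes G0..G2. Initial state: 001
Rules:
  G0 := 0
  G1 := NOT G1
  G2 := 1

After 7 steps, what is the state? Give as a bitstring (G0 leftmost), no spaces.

Step 1: G0=0(const) G1=NOT G1=NOT 0=1 G2=1(const) -> 011
Step 2: G0=0(const) G1=NOT G1=NOT 1=0 G2=1(const) -> 001
Step 3: G0=0(const) G1=NOT G1=NOT 0=1 G2=1(const) -> 011
Step 4: G0=0(const) G1=NOT G1=NOT 1=0 G2=1(const) -> 001
Step 5: G0=0(const) G1=NOT G1=NOT 0=1 G2=1(const) -> 011
Step 6: G0=0(const) G1=NOT G1=NOT 1=0 G2=1(const) -> 001
Step 7: G0=0(const) G1=NOT G1=NOT 0=1 G2=1(const) -> 011

011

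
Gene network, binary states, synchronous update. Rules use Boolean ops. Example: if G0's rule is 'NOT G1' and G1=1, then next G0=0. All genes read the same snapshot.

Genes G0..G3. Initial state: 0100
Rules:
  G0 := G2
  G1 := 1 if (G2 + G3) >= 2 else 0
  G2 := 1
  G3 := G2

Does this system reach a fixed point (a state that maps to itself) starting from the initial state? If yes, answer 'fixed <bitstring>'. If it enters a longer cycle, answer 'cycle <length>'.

Step 0: 0100
Step 1: G0=G2=0 G1=(0+0>=2)=0 G2=1(const) G3=G2=0 -> 0010
Step 2: G0=G2=1 G1=(1+0>=2)=0 G2=1(const) G3=G2=1 -> 1011
Step 3: G0=G2=1 G1=(1+1>=2)=1 G2=1(const) G3=G2=1 -> 1111
Step 4: G0=G2=1 G1=(1+1>=2)=1 G2=1(const) G3=G2=1 -> 1111
Fixed point reached at step 3: 1111

Answer: fixed 1111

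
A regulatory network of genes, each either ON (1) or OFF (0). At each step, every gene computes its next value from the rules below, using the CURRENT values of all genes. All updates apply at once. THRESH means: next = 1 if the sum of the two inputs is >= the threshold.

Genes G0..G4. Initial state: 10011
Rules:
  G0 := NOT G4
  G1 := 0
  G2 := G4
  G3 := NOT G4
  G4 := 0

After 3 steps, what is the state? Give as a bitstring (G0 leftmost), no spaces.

Step 1: G0=NOT G4=NOT 1=0 G1=0(const) G2=G4=1 G3=NOT G4=NOT 1=0 G4=0(const) -> 00100
Step 2: G0=NOT G4=NOT 0=1 G1=0(const) G2=G4=0 G3=NOT G4=NOT 0=1 G4=0(const) -> 10010
Step 3: G0=NOT G4=NOT 0=1 G1=0(const) G2=G4=0 G3=NOT G4=NOT 0=1 G4=0(const) -> 10010

10010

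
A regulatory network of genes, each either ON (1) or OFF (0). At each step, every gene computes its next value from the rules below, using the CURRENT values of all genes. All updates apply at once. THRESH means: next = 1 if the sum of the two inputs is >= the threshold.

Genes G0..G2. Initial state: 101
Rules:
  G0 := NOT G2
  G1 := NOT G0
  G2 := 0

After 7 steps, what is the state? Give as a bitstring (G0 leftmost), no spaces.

Step 1: G0=NOT G2=NOT 1=0 G1=NOT G0=NOT 1=0 G2=0(const) -> 000
Step 2: G0=NOT G2=NOT 0=1 G1=NOT G0=NOT 0=1 G2=0(const) -> 110
Step 3: G0=NOT G2=NOT 0=1 G1=NOT G0=NOT 1=0 G2=0(const) -> 100
Step 4: G0=NOT G2=NOT 0=1 G1=NOT G0=NOT 1=0 G2=0(const) -> 100
Step 5: G0=NOT G2=NOT 0=1 G1=NOT G0=NOT 1=0 G2=0(const) -> 100
Step 6: G0=NOT G2=NOT 0=1 G1=NOT G0=NOT 1=0 G2=0(const) -> 100
Step 7: G0=NOT G2=NOT 0=1 G1=NOT G0=NOT 1=0 G2=0(const) -> 100

100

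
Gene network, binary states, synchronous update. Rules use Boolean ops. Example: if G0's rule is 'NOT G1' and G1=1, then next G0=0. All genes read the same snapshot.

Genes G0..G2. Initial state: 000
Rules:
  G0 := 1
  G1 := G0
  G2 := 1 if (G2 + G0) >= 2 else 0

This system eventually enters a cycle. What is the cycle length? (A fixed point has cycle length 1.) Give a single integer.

Answer: 1

Derivation:
Step 0: 000
Step 1: G0=1(const) G1=G0=0 G2=(0+0>=2)=0 -> 100
Step 2: G0=1(const) G1=G0=1 G2=(0+1>=2)=0 -> 110
Step 3: G0=1(const) G1=G0=1 G2=(0+1>=2)=0 -> 110
State from step 3 equals state from step 2 -> cycle length 1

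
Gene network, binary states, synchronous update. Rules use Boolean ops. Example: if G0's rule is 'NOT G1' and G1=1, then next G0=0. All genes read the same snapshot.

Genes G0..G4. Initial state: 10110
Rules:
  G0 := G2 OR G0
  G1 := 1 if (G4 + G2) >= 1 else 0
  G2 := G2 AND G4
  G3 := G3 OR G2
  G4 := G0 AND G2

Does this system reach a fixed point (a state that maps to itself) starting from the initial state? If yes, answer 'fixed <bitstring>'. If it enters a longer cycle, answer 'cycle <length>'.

Step 0: 10110
Step 1: G0=G2|G0=1|1=1 G1=(0+1>=1)=1 G2=G2&G4=1&0=0 G3=G3|G2=1|1=1 G4=G0&G2=1&1=1 -> 11011
Step 2: G0=G2|G0=0|1=1 G1=(1+0>=1)=1 G2=G2&G4=0&1=0 G3=G3|G2=1|0=1 G4=G0&G2=1&0=0 -> 11010
Step 3: G0=G2|G0=0|1=1 G1=(0+0>=1)=0 G2=G2&G4=0&0=0 G3=G3|G2=1|0=1 G4=G0&G2=1&0=0 -> 10010
Step 4: G0=G2|G0=0|1=1 G1=(0+0>=1)=0 G2=G2&G4=0&0=0 G3=G3|G2=1|0=1 G4=G0&G2=1&0=0 -> 10010
Fixed point reached at step 3: 10010

Answer: fixed 10010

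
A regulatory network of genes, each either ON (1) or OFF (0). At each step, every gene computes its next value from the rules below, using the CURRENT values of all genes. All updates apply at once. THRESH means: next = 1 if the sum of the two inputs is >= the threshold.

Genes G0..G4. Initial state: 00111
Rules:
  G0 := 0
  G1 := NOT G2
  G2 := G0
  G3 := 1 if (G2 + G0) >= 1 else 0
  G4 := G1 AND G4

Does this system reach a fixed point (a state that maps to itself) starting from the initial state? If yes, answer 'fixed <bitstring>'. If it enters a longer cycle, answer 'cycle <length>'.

Step 0: 00111
Step 1: G0=0(const) G1=NOT G2=NOT 1=0 G2=G0=0 G3=(1+0>=1)=1 G4=G1&G4=0&1=0 -> 00010
Step 2: G0=0(const) G1=NOT G2=NOT 0=1 G2=G0=0 G3=(0+0>=1)=0 G4=G1&G4=0&0=0 -> 01000
Step 3: G0=0(const) G1=NOT G2=NOT 0=1 G2=G0=0 G3=(0+0>=1)=0 G4=G1&G4=1&0=0 -> 01000
Fixed point reached at step 2: 01000

Answer: fixed 01000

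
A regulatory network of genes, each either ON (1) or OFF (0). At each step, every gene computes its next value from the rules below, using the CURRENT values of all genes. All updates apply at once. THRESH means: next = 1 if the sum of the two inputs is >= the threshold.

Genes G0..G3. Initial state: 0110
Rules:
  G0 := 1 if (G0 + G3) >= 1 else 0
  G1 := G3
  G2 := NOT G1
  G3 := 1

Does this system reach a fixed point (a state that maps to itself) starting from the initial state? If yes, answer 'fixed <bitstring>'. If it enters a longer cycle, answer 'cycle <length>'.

Answer: fixed 1101

Derivation:
Step 0: 0110
Step 1: G0=(0+0>=1)=0 G1=G3=0 G2=NOT G1=NOT 1=0 G3=1(const) -> 0001
Step 2: G0=(0+1>=1)=1 G1=G3=1 G2=NOT G1=NOT 0=1 G3=1(const) -> 1111
Step 3: G0=(1+1>=1)=1 G1=G3=1 G2=NOT G1=NOT 1=0 G3=1(const) -> 1101
Step 4: G0=(1+1>=1)=1 G1=G3=1 G2=NOT G1=NOT 1=0 G3=1(const) -> 1101
Fixed point reached at step 3: 1101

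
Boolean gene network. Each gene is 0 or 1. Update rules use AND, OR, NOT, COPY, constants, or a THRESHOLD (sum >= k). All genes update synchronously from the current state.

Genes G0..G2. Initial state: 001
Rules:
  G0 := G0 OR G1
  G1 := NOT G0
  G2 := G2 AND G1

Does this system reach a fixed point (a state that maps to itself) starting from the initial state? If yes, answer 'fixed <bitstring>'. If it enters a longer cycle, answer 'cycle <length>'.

Step 0: 001
Step 1: G0=G0|G1=0|0=0 G1=NOT G0=NOT 0=1 G2=G2&G1=1&0=0 -> 010
Step 2: G0=G0|G1=0|1=1 G1=NOT G0=NOT 0=1 G2=G2&G1=0&1=0 -> 110
Step 3: G0=G0|G1=1|1=1 G1=NOT G0=NOT 1=0 G2=G2&G1=0&1=0 -> 100
Step 4: G0=G0|G1=1|0=1 G1=NOT G0=NOT 1=0 G2=G2&G1=0&0=0 -> 100
Fixed point reached at step 3: 100

Answer: fixed 100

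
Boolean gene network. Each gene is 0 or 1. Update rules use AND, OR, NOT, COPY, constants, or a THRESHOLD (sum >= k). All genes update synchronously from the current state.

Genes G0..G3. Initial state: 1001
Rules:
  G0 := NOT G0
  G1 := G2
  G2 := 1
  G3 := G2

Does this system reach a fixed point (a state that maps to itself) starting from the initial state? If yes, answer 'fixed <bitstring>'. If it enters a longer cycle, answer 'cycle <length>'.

Step 0: 1001
Step 1: G0=NOT G0=NOT 1=0 G1=G2=0 G2=1(const) G3=G2=0 -> 0010
Step 2: G0=NOT G0=NOT 0=1 G1=G2=1 G2=1(const) G3=G2=1 -> 1111
Step 3: G0=NOT G0=NOT 1=0 G1=G2=1 G2=1(const) G3=G2=1 -> 0111
Step 4: G0=NOT G0=NOT 0=1 G1=G2=1 G2=1(const) G3=G2=1 -> 1111
Cycle of length 2 starting at step 2 -> no fixed point

Answer: cycle 2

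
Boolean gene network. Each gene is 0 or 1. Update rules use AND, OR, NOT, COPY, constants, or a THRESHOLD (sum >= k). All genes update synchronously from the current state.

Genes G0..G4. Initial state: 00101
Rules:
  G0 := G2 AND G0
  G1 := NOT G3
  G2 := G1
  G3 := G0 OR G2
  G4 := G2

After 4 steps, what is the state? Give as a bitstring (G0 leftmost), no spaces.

Step 1: G0=G2&G0=1&0=0 G1=NOT G3=NOT 0=1 G2=G1=0 G3=G0|G2=0|1=1 G4=G2=1 -> 01011
Step 2: G0=G2&G0=0&0=0 G1=NOT G3=NOT 1=0 G2=G1=1 G3=G0|G2=0|0=0 G4=G2=0 -> 00100
Step 3: G0=G2&G0=1&0=0 G1=NOT G3=NOT 0=1 G2=G1=0 G3=G0|G2=0|1=1 G4=G2=1 -> 01011
Step 4: G0=G2&G0=0&0=0 G1=NOT G3=NOT 1=0 G2=G1=1 G3=G0|G2=0|0=0 G4=G2=0 -> 00100

00100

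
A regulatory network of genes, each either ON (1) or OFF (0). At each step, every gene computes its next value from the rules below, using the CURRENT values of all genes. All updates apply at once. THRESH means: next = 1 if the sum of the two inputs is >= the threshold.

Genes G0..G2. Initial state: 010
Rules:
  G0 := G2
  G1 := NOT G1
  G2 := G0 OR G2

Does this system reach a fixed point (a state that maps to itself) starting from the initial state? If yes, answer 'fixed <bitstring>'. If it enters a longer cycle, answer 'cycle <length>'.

Answer: cycle 2

Derivation:
Step 0: 010
Step 1: G0=G2=0 G1=NOT G1=NOT 1=0 G2=G0|G2=0|0=0 -> 000
Step 2: G0=G2=0 G1=NOT G1=NOT 0=1 G2=G0|G2=0|0=0 -> 010
Cycle of length 2 starting at step 0 -> no fixed point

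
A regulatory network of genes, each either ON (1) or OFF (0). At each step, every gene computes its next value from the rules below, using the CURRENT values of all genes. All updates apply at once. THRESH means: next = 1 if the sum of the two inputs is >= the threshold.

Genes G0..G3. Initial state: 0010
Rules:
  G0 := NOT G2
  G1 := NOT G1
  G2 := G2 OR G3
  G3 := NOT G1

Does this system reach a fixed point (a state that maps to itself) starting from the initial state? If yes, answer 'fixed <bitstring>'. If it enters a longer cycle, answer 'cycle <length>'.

Step 0: 0010
Step 1: G0=NOT G2=NOT 1=0 G1=NOT G1=NOT 0=1 G2=G2|G3=1|0=1 G3=NOT G1=NOT 0=1 -> 0111
Step 2: G0=NOT G2=NOT 1=0 G1=NOT G1=NOT 1=0 G2=G2|G3=1|1=1 G3=NOT G1=NOT 1=0 -> 0010
Cycle of length 2 starting at step 0 -> no fixed point

Answer: cycle 2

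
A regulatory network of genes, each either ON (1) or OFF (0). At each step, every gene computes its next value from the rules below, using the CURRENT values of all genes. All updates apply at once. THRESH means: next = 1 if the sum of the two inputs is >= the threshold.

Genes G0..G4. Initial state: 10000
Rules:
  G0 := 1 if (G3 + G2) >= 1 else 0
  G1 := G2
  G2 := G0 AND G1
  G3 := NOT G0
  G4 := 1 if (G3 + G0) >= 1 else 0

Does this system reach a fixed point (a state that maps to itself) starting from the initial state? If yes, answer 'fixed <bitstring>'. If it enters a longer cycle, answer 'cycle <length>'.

Answer: cycle 4

Derivation:
Step 0: 10000
Step 1: G0=(0+0>=1)=0 G1=G2=0 G2=G0&G1=1&0=0 G3=NOT G0=NOT 1=0 G4=(0+1>=1)=1 -> 00001
Step 2: G0=(0+0>=1)=0 G1=G2=0 G2=G0&G1=0&0=0 G3=NOT G0=NOT 0=1 G4=(0+0>=1)=0 -> 00010
Step 3: G0=(1+0>=1)=1 G1=G2=0 G2=G0&G1=0&0=0 G3=NOT G0=NOT 0=1 G4=(1+0>=1)=1 -> 10011
Step 4: G0=(1+0>=1)=1 G1=G2=0 G2=G0&G1=1&0=0 G3=NOT G0=NOT 1=0 G4=(1+1>=1)=1 -> 10001
Step 5: G0=(0+0>=1)=0 G1=G2=0 G2=G0&G1=1&0=0 G3=NOT G0=NOT 1=0 G4=(0+1>=1)=1 -> 00001
Cycle of length 4 starting at step 1 -> no fixed point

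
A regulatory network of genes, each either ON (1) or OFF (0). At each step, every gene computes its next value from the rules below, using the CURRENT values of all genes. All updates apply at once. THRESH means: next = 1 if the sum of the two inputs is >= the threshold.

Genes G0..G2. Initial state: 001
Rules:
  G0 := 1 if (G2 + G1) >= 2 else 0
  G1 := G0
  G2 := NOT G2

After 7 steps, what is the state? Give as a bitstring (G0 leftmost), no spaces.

Step 1: G0=(1+0>=2)=0 G1=G0=0 G2=NOT G2=NOT 1=0 -> 000
Step 2: G0=(0+0>=2)=0 G1=G0=0 G2=NOT G2=NOT 0=1 -> 001
Step 3: G0=(1+0>=2)=0 G1=G0=0 G2=NOT G2=NOT 1=0 -> 000
Step 4: G0=(0+0>=2)=0 G1=G0=0 G2=NOT G2=NOT 0=1 -> 001
Step 5: G0=(1+0>=2)=0 G1=G0=0 G2=NOT G2=NOT 1=0 -> 000
Step 6: G0=(0+0>=2)=0 G1=G0=0 G2=NOT G2=NOT 0=1 -> 001
Step 7: G0=(1+0>=2)=0 G1=G0=0 G2=NOT G2=NOT 1=0 -> 000

000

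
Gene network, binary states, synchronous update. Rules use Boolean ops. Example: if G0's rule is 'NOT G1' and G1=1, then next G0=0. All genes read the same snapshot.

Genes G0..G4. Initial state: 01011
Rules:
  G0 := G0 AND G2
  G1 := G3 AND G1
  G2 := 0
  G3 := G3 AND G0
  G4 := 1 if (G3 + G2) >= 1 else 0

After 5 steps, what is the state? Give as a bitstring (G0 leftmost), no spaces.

Step 1: G0=G0&G2=0&0=0 G1=G3&G1=1&1=1 G2=0(const) G3=G3&G0=1&0=0 G4=(1+0>=1)=1 -> 01001
Step 2: G0=G0&G2=0&0=0 G1=G3&G1=0&1=0 G2=0(const) G3=G3&G0=0&0=0 G4=(0+0>=1)=0 -> 00000
Step 3: G0=G0&G2=0&0=0 G1=G3&G1=0&0=0 G2=0(const) G3=G3&G0=0&0=0 G4=(0+0>=1)=0 -> 00000
Step 4: G0=G0&G2=0&0=0 G1=G3&G1=0&0=0 G2=0(const) G3=G3&G0=0&0=0 G4=(0+0>=1)=0 -> 00000
Step 5: G0=G0&G2=0&0=0 G1=G3&G1=0&0=0 G2=0(const) G3=G3&G0=0&0=0 G4=(0+0>=1)=0 -> 00000

00000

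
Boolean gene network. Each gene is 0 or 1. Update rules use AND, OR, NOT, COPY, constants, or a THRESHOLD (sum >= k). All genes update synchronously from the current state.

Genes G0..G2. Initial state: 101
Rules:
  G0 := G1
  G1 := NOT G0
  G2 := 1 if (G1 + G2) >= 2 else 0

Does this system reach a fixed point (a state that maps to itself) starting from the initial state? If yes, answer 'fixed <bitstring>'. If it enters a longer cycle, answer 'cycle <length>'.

Step 0: 101
Step 1: G0=G1=0 G1=NOT G0=NOT 1=0 G2=(0+1>=2)=0 -> 000
Step 2: G0=G1=0 G1=NOT G0=NOT 0=1 G2=(0+0>=2)=0 -> 010
Step 3: G0=G1=1 G1=NOT G0=NOT 0=1 G2=(1+0>=2)=0 -> 110
Step 4: G0=G1=1 G1=NOT G0=NOT 1=0 G2=(1+0>=2)=0 -> 100
Step 5: G0=G1=0 G1=NOT G0=NOT 1=0 G2=(0+0>=2)=0 -> 000
Cycle of length 4 starting at step 1 -> no fixed point

Answer: cycle 4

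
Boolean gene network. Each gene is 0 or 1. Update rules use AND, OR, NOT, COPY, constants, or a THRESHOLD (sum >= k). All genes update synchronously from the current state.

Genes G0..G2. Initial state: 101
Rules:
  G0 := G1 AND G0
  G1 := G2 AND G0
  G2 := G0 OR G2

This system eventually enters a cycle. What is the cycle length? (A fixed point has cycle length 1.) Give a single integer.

Answer: 1

Derivation:
Step 0: 101
Step 1: G0=G1&G0=0&1=0 G1=G2&G0=1&1=1 G2=G0|G2=1|1=1 -> 011
Step 2: G0=G1&G0=1&0=0 G1=G2&G0=1&0=0 G2=G0|G2=0|1=1 -> 001
Step 3: G0=G1&G0=0&0=0 G1=G2&G0=1&0=0 G2=G0|G2=0|1=1 -> 001
State from step 3 equals state from step 2 -> cycle length 1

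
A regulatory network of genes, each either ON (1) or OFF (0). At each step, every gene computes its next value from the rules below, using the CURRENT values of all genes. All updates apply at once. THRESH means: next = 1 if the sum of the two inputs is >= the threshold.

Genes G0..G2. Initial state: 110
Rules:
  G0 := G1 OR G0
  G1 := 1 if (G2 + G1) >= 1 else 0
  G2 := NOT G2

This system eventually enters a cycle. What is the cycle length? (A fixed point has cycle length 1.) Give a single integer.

Step 0: 110
Step 1: G0=G1|G0=1|1=1 G1=(0+1>=1)=1 G2=NOT G2=NOT 0=1 -> 111
Step 2: G0=G1|G0=1|1=1 G1=(1+1>=1)=1 G2=NOT G2=NOT 1=0 -> 110
State from step 2 equals state from step 0 -> cycle length 2

Answer: 2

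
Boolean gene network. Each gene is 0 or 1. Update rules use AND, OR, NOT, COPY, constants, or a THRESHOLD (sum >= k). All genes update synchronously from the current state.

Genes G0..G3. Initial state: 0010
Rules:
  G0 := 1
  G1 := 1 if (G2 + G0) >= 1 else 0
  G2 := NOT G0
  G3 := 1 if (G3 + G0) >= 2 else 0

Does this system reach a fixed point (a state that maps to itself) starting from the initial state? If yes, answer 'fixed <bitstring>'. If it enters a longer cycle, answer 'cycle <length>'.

Answer: fixed 1100

Derivation:
Step 0: 0010
Step 1: G0=1(const) G1=(1+0>=1)=1 G2=NOT G0=NOT 0=1 G3=(0+0>=2)=0 -> 1110
Step 2: G0=1(const) G1=(1+1>=1)=1 G2=NOT G0=NOT 1=0 G3=(0+1>=2)=0 -> 1100
Step 3: G0=1(const) G1=(0+1>=1)=1 G2=NOT G0=NOT 1=0 G3=(0+1>=2)=0 -> 1100
Fixed point reached at step 2: 1100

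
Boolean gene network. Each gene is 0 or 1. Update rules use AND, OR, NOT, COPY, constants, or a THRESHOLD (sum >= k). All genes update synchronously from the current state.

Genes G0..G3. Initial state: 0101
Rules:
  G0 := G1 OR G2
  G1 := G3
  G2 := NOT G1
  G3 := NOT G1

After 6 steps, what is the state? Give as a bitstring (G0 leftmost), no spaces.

Step 1: G0=G1|G2=1|0=1 G1=G3=1 G2=NOT G1=NOT 1=0 G3=NOT G1=NOT 1=0 -> 1100
Step 2: G0=G1|G2=1|0=1 G1=G3=0 G2=NOT G1=NOT 1=0 G3=NOT G1=NOT 1=0 -> 1000
Step 3: G0=G1|G2=0|0=0 G1=G3=0 G2=NOT G1=NOT 0=1 G3=NOT G1=NOT 0=1 -> 0011
Step 4: G0=G1|G2=0|1=1 G1=G3=1 G2=NOT G1=NOT 0=1 G3=NOT G1=NOT 0=1 -> 1111
Step 5: G0=G1|G2=1|1=1 G1=G3=1 G2=NOT G1=NOT 1=0 G3=NOT G1=NOT 1=0 -> 1100
Step 6: G0=G1|G2=1|0=1 G1=G3=0 G2=NOT G1=NOT 1=0 G3=NOT G1=NOT 1=0 -> 1000

1000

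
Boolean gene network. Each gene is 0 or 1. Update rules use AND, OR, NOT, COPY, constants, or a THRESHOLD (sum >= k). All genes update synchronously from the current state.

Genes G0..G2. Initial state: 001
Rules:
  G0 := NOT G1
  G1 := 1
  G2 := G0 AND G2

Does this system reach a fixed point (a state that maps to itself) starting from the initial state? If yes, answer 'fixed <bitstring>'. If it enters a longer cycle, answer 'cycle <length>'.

Step 0: 001
Step 1: G0=NOT G1=NOT 0=1 G1=1(const) G2=G0&G2=0&1=0 -> 110
Step 2: G0=NOT G1=NOT 1=0 G1=1(const) G2=G0&G2=1&0=0 -> 010
Step 3: G0=NOT G1=NOT 1=0 G1=1(const) G2=G0&G2=0&0=0 -> 010
Fixed point reached at step 2: 010

Answer: fixed 010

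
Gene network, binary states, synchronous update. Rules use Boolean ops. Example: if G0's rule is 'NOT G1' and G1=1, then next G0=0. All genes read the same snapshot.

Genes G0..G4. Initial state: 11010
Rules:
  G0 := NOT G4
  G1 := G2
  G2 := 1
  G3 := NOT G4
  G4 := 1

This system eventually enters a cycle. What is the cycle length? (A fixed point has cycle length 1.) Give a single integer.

Answer: 1

Derivation:
Step 0: 11010
Step 1: G0=NOT G4=NOT 0=1 G1=G2=0 G2=1(const) G3=NOT G4=NOT 0=1 G4=1(const) -> 10111
Step 2: G0=NOT G4=NOT 1=0 G1=G2=1 G2=1(const) G3=NOT G4=NOT 1=0 G4=1(const) -> 01101
Step 3: G0=NOT G4=NOT 1=0 G1=G2=1 G2=1(const) G3=NOT G4=NOT 1=0 G4=1(const) -> 01101
State from step 3 equals state from step 2 -> cycle length 1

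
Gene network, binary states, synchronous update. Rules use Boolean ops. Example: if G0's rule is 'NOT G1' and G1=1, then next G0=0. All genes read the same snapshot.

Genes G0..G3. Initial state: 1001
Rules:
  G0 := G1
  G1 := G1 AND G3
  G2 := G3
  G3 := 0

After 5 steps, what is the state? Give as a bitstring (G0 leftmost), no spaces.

Step 1: G0=G1=0 G1=G1&G3=0&1=0 G2=G3=1 G3=0(const) -> 0010
Step 2: G0=G1=0 G1=G1&G3=0&0=0 G2=G3=0 G3=0(const) -> 0000
Step 3: G0=G1=0 G1=G1&G3=0&0=0 G2=G3=0 G3=0(const) -> 0000
Step 4: G0=G1=0 G1=G1&G3=0&0=0 G2=G3=0 G3=0(const) -> 0000
Step 5: G0=G1=0 G1=G1&G3=0&0=0 G2=G3=0 G3=0(const) -> 0000

0000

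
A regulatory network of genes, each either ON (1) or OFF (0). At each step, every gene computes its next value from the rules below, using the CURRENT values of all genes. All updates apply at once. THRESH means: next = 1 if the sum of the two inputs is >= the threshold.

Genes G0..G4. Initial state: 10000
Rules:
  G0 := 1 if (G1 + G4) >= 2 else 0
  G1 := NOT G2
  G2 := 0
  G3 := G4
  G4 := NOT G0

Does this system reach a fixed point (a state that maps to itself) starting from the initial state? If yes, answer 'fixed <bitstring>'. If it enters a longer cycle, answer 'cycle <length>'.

Step 0: 10000
Step 1: G0=(0+0>=2)=0 G1=NOT G2=NOT 0=1 G2=0(const) G3=G4=0 G4=NOT G0=NOT 1=0 -> 01000
Step 2: G0=(1+0>=2)=0 G1=NOT G2=NOT 0=1 G2=0(const) G3=G4=0 G4=NOT G0=NOT 0=1 -> 01001
Step 3: G0=(1+1>=2)=1 G1=NOT G2=NOT 0=1 G2=0(const) G3=G4=1 G4=NOT G0=NOT 0=1 -> 11011
Step 4: G0=(1+1>=2)=1 G1=NOT G2=NOT 0=1 G2=0(const) G3=G4=1 G4=NOT G0=NOT 1=0 -> 11010
Step 5: G0=(1+0>=2)=0 G1=NOT G2=NOT 0=1 G2=0(const) G3=G4=0 G4=NOT G0=NOT 1=0 -> 01000
Cycle of length 4 starting at step 1 -> no fixed point

Answer: cycle 4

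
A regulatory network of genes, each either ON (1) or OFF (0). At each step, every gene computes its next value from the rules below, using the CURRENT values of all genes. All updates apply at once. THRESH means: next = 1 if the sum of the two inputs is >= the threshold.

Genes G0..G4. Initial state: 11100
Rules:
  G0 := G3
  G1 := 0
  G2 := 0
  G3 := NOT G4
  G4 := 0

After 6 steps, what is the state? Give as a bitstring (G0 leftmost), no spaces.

Step 1: G0=G3=0 G1=0(const) G2=0(const) G3=NOT G4=NOT 0=1 G4=0(const) -> 00010
Step 2: G0=G3=1 G1=0(const) G2=0(const) G3=NOT G4=NOT 0=1 G4=0(const) -> 10010
Step 3: G0=G3=1 G1=0(const) G2=0(const) G3=NOT G4=NOT 0=1 G4=0(const) -> 10010
Step 4: G0=G3=1 G1=0(const) G2=0(const) G3=NOT G4=NOT 0=1 G4=0(const) -> 10010
Step 5: G0=G3=1 G1=0(const) G2=0(const) G3=NOT G4=NOT 0=1 G4=0(const) -> 10010
Step 6: G0=G3=1 G1=0(const) G2=0(const) G3=NOT G4=NOT 0=1 G4=0(const) -> 10010

10010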